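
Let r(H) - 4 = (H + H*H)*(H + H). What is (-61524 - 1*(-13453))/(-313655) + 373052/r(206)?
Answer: 240386343282/1377612594185 ≈ 0.17449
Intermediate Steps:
r(H) = 4 + 2*H*(H + H²) (r(H) = 4 + (H + H*H)*(H + H) = 4 + (H + H²)*(2*H) = 4 + 2*H*(H + H²))
(-61524 - 1*(-13453))/(-313655) + 373052/r(206) = (-61524 - 1*(-13453))/(-313655) + 373052/(4 + 2*206² + 2*206³) = (-61524 + 13453)*(-1/313655) + 373052/(4 + 2*42436 + 2*8741816) = -48071*(-1/313655) + 373052/(4 + 84872 + 17483632) = 48071/313655 + 373052/17568508 = 48071/313655 + 373052*(1/17568508) = 48071/313655 + 93263/4392127 = 240386343282/1377612594185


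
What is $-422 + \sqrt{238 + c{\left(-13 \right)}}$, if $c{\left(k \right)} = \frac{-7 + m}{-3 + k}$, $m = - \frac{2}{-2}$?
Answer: $-422 + \frac{\sqrt{3814}}{4} \approx -406.56$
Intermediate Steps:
$m = 1$ ($m = \left(-2\right) \left(- \frac{1}{2}\right) = 1$)
$c{\left(k \right)} = - \frac{6}{-3 + k}$ ($c{\left(k \right)} = \frac{-7 + 1}{-3 + k} = - \frac{6}{-3 + k}$)
$-422 + \sqrt{238 + c{\left(-13 \right)}} = -422 + \sqrt{238 - \frac{6}{-3 - 13}} = -422 + \sqrt{238 - \frac{6}{-16}} = -422 + \sqrt{238 - - \frac{3}{8}} = -422 + \sqrt{238 + \frac{3}{8}} = -422 + \sqrt{\frac{1907}{8}} = -422 + \frac{\sqrt{3814}}{4}$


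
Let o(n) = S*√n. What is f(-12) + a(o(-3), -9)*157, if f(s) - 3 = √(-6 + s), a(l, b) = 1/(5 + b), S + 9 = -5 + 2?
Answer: -145/4 + 3*I*√2 ≈ -36.25 + 4.2426*I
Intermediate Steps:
S = -12 (S = -9 + (-5 + 2) = -9 - 3 = -12)
o(n) = -12*√n
f(s) = 3 + √(-6 + s)
f(-12) + a(o(-3), -9)*157 = (3 + √(-6 - 12)) + 157/(5 - 9) = (3 + √(-18)) + 157/(-4) = (3 + 3*I*√2) - ¼*157 = (3 + 3*I*√2) - 157/4 = -145/4 + 3*I*√2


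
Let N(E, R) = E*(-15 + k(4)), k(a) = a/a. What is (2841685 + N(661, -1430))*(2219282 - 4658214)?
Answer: -6908106603692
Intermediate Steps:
k(a) = 1
N(E, R) = -14*E (N(E, R) = E*(-15 + 1) = E*(-14) = -14*E)
(2841685 + N(661, -1430))*(2219282 - 4658214) = (2841685 - 14*661)*(2219282 - 4658214) = (2841685 - 9254)*(-2438932) = 2832431*(-2438932) = -6908106603692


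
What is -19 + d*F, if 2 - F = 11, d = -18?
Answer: 143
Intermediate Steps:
F = -9 (F = 2 - 1*11 = 2 - 11 = -9)
-19 + d*F = -19 - 18*(-9) = -19 + 162 = 143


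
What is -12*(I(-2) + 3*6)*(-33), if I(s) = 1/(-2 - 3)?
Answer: 35244/5 ≈ 7048.8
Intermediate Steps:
I(s) = -⅕ (I(s) = 1/(-5) = -⅕)
-12*(I(-2) + 3*6)*(-33) = -12*(-⅕ + 3*6)*(-33) = -12*(-⅕ + 18)*(-33) = -12*89/5*(-33) = -3*356/5*(-33) = -1068/5*(-33) = 35244/5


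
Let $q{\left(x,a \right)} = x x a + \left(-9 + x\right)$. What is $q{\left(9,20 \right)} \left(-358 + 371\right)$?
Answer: $21060$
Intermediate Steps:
$q{\left(x,a \right)} = -9 + x + a x^{2}$ ($q{\left(x,a \right)} = x^{2} a + \left(-9 + x\right) = a x^{2} + \left(-9 + x\right) = -9 + x + a x^{2}$)
$q{\left(9,20 \right)} \left(-358 + 371\right) = \left(-9 + 9 + 20 \cdot 9^{2}\right) \left(-358 + 371\right) = \left(-9 + 9 + 20 \cdot 81\right) 13 = \left(-9 + 9 + 1620\right) 13 = 1620 \cdot 13 = 21060$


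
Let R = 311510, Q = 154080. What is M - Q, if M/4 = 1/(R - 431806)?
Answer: -4633801921/30074 ≈ -1.5408e+5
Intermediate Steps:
M = -1/30074 (M = 4/(311510 - 431806) = 4/(-120296) = 4*(-1/120296) = -1/30074 ≈ -3.3251e-5)
M - Q = -1/30074 - 1*154080 = -1/30074 - 154080 = -4633801921/30074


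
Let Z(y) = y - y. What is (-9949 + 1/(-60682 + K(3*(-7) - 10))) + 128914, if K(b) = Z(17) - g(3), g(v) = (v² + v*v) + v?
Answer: 7221532394/60703 ≈ 1.1897e+5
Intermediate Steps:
Z(y) = 0
g(v) = v + 2*v² (g(v) = (v² + v²) + v = 2*v² + v = v + 2*v²)
K(b) = -21 (K(b) = 0 - 3*(1 + 2*3) = 0 - 3*(1 + 6) = 0 - 3*7 = 0 - 1*21 = 0 - 21 = -21)
(-9949 + 1/(-60682 + K(3*(-7) - 10))) + 128914 = (-9949 + 1/(-60682 - 21)) + 128914 = (-9949 + 1/(-60703)) + 128914 = (-9949 - 1/60703) + 128914 = -603934148/60703 + 128914 = 7221532394/60703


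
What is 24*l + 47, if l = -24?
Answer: -529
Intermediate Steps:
24*l + 47 = 24*(-24) + 47 = -576 + 47 = -529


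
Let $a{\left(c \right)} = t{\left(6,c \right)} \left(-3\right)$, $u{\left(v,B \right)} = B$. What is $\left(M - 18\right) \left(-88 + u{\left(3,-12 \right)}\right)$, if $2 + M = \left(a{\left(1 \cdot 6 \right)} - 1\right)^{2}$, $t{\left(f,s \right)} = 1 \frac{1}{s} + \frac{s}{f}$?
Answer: $-25$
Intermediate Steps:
$t{\left(f,s \right)} = \frac{1}{s} + \frac{s}{f}$
$a{\left(c \right)} = - \frac{3}{c} - \frac{c}{2}$ ($a{\left(c \right)} = \left(\frac{1}{c} + \frac{c}{6}\right) \left(-3\right) = - \frac{3}{c} - \frac{c}{2}$)
$M = \frac{73}{4}$ ($M = -2 + \left(\left(- \frac{3}{1 \cdot 6} - \frac{1 \cdot 6}{2}\right) - 1\right)^{2} = -2 + \left(\left(- \frac{3}{6} - 3\right) - 1\right)^{2} = -2 + \left(\left(\left(-3\right) \frac{1}{6} - 3\right) - 1\right)^{2} = -2 + \left(\left(- \frac{1}{2} - 3\right) - 1\right)^{2} = -2 + \left(- \frac{7}{2} - 1\right)^{2} = -2 + \left(- \frac{9}{2}\right)^{2} = -2 + \frac{81}{4} = \frac{73}{4} \approx 18.25$)
$\left(M - 18\right) \left(-88 + u{\left(3,-12 \right)}\right) = \left(\frac{73}{4} - 18\right) \left(-88 - 12\right) = \left(\frac{73}{4} - 18\right) \left(-100\right) = \frac{1}{4} \left(-100\right) = -25$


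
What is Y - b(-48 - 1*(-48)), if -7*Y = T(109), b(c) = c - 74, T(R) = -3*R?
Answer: 845/7 ≈ 120.71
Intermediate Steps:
b(c) = -74 + c
Y = 327/7 (Y = -(-3)*109/7 = -⅐*(-327) = 327/7 ≈ 46.714)
Y - b(-48 - 1*(-48)) = 327/7 - (-74 + (-48 - 1*(-48))) = 327/7 - (-74 + (-48 + 48)) = 327/7 - (-74 + 0) = 327/7 - 1*(-74) = 327/7 + 74 = 845/7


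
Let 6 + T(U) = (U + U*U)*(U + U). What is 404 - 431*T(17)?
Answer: -4481134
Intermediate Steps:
T(U) = -6 + 2*U*(U + U²) (T(U) = -6 + (U + U*U)*(U + U) = -6 + (U + U²)*(2*U) = -6 + 2*U*(U + U²))
404 - 431*T(17) = 404 - 431*(-6 + 2*17² + 2*17³) = 404 - 431*(-6 + 2*289 + 2*4913) = 404 - 431*(-6 + 578 + 9826) = 404 - 431*10398 = 404 - 4481538 = -4481134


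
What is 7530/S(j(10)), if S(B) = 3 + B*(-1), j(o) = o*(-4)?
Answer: 7530/43 ≈ 175.12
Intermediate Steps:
j(o) = -4*o
S(B) = 3 - B
7530/S(j(10)) = 7530/(3 - (-4)*10) = 7530/(3 - 1*(-40)) = 7530/(3 + 40) = 7530/43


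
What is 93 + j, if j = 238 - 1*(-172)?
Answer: 503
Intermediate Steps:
j = 410 (j = 238 + 172 = 410)
93 + j = 93 + 410 = 503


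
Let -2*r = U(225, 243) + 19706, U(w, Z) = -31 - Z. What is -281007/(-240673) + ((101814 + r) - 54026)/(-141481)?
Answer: 30594248911/34050656713 ≈ 0.89849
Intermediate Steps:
r = -9716 (r = -((-31 - 1*243) + 19706)/2 = -((-31 - 243) + 19706)/2 = -(-274 + 19706)/2 = -1/2*19432 = -9716)
-281007/(-240673) + ((101814 + r) - 54026)/(-141481) = -281007/(-240673) + ((101814 - 9716) - 54026)/(-141481) = -281007*(-1/240673) + (92098 - 54026)*(-1/141481) = 281007/240673 + 38072*(-1/141481) = 281007/240673 - 38072/141481 = 30594248911/34050656713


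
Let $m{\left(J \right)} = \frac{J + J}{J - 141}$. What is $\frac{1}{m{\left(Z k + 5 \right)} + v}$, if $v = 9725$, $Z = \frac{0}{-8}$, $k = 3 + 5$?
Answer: $\frac{68}{661295} \approx 0.00010283$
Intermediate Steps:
$k = 8$
$Z = 0$ ($Z = 0 \left(- \frac{1}{8}\right) = 0$)
$m{\left(J \right)} = \frac{2 J}{-141 + J}$
$\frac{1}{m{\left(Z k + 5 \right)} + v} = \frac{1}{\frac{2 \left(0 \cdot 8 + 5\right)}{-141 + \left(0 \cdot 8 + 5\right)} + 9725} = \frac{1}{\frac{2 \left(0 + 5\right)}{-141 + \left(0 + 5\right)} + 9725} = \frac{1}{2 \cdot 5 \frac{1}{-141 + 5} + 9725} = \frac{1}{2 \cdot 5 \frac{1}{-136} + 9725} = \frac{1}{2 \cdot 5 \left(- \frac{1}{136}\right) + 9725} = \frac{1}{- \frac{5}{68} + 9725} = \frac{1}{\frac{661295}{68}} = \frac{68}{661295}$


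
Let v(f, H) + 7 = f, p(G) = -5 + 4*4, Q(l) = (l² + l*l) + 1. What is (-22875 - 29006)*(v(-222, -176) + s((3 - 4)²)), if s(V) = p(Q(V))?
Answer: 11310058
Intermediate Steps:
Q(l) = 1 + 2*l² (Q(l) = (l² + l²) + 1 = 2*l² + 1 = 1 + 2*l²)
p(G) = 11 (p(G) = -5 + 16 = 11)
s(V) = 11
v(f, H) = -7 + f
(-22875 - 29006)*(v(-222, -176) + s((3 - 4)²)) = (-22875 - 29006)*((-7 - 222) + 11) = -51881*(-229 + 11) = -51881*(-218) = 11310058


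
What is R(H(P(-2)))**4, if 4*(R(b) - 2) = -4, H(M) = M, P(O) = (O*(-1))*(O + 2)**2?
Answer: 1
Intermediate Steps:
P(O) = -O*(2 + O)**2 (P(O) = (-O)*(2 + O)**2 = -O*(2 + O)**2)
R(b) = 1 (R(b) = 2 + (1/4)*(-4) = 2 - 1 = 1)
R(H(P(-2)))**4 = 1**4 = 1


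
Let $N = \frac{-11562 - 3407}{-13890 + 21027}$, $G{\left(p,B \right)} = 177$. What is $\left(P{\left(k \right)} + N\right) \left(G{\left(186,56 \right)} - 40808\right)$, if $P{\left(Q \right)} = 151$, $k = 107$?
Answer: $- \frac{43179295058}{7137} \approx -6.0501 \cdot 10^{6}$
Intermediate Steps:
$N = - \frac{14969}{7137} \approx -2.0974$
$\left(P{\left(k \right)} + N\right) \left(G{\left(186,56 \right)} - 40808\right) = \left(151 - \frac{14969}{7137}\right) \left(177 - 40808\right) = \frac{1062718}{7137} \left(-40631\right) = - \frac{43179295058}{7137}$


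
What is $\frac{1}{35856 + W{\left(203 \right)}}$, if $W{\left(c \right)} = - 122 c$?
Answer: $\frac{1}{11090} \approx 9.0171 \cdot 10^{-5}$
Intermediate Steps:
$\frac{1}{35856 + W{\left(203 \right)}} = \frac{1}{35856 - 24766} = \frac{1}{11090}$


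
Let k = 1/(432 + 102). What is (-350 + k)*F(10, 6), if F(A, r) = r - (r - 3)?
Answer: -186899/178 ≈ -1050.0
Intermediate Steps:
k = 1/534 ≈ 0.0018727
F(A, r) = 3 (F(A, r) = r - (-3 + r) = r + (3 - r) = 3)
(-350 + k)*F(10, 6) = (-350 + 1/534)*3 = -186899/534*3 = -186899/178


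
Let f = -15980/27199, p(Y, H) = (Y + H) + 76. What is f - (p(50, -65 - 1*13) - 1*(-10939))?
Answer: -298851393/27199 ≈ -10988.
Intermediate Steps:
p(Y, H) = 76 + H + Y (p(Y, H) = (H + Y) + 76 = 76 + H + Y)
f = -15980/27199 (f = -15980*1/27199 = -15980/27199 ≈ -0.58752)
f - (p(50, -65 - 1*13) - 1*(-10939)) = -15980/27199 - ((76 + (-65 - 1*13) + 50) - 1*(-10939)) = -15980/27199 - ((76 + (-65 - 13) + 50) + 10939) = -15980/27199 - ((76 - 78 + 50) + 10939) = -15980/27199 - (48 + 10939) = -15980/27199 - 1*10987 = -15980/27199 - 10987 = -298851393/27199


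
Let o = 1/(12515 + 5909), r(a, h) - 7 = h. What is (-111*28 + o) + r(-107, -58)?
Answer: -58201415/18424 ≈ -3159.0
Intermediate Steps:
r(a, h) = 7 + h
o = 1/18424 ≈ 5.4277e-5
(-111*28 + o) + r(-107, -58) = (-111*28 + 1/18424) + (7 - 58) = (-3108 + 1/18424) - 51 = -57261791/18424 - 51 = -58201415/18424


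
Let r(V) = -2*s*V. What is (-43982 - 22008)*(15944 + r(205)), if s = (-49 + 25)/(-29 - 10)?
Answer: -13461432080/13 ≈ -1.0355e+9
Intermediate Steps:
s = 8/13 (s = -24/(-39) = -24*(-1/39) = 8/13 ≈ 0.61539)
r(V) = -16*V/13
(-43982 - 22008)*(15944 + r(205)) = (-43982 - 22008)*(15944 - 16/13*205) = -65990*(15944 - 3280/13) = -65990*203992/13 = -13461432080/13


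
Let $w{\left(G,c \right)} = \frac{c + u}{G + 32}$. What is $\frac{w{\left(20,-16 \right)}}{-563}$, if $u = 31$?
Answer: $- \frac{15}{29276} \approx -0.00051237$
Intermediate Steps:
$w{\left(G,c \right)} = \frac{31 + c}{32 + G}$ ($w{\left(G,c \right)} = \frac{c + 31}{G + 32} = \frac{31 + c}{32 + G}$)
$\frac{w{\left(20,-16 \right)}}{-563} = \frac{\frac{1}{32 + 20} \left(31 - 16\right)}{-563} = \frac{1}{52} \cdot 15 \left(- \frac{1}{563}\right) = \frac{15}{52} \left(- \frac{1}{563}\right) = - \frac{15}{29276}$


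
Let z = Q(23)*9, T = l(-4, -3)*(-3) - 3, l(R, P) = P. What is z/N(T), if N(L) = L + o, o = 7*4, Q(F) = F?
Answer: 207/34 ≈ 6.0882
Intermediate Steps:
o = 28
T = 6 (T = -3*(-3) - 3 = 9 - 3 = 6)
N(L) = 28 + L (N(L) = L + 28 = 28 + L)
z = 207 (z = 23*9 = 207)
z/N(T) = 207/(28 + 6) = 207/34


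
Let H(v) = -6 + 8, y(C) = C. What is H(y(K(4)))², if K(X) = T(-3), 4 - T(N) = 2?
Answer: 4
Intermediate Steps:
T(N) = 2 (T(N) = 4 - 1*2 = 4 - 2 = 2)
K(X) = 2
H(v) = 2
H(y(K(4)))² = 2² = 4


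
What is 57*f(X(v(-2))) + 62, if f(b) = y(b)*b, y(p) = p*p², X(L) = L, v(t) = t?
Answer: 974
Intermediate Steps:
y(p) = p³
f(b) = b⁴ (f(b) = b³*b = b⁴)
57*f(X(v(-2))) + 62 = 57*(-2)⁴ + 62 = 57*16 + 62 = 912 + 62 = 974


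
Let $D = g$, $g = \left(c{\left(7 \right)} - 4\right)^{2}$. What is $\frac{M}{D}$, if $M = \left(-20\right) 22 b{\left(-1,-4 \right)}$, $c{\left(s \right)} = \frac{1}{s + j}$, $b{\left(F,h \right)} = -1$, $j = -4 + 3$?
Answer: $\frac{15840}{529} \approx 29.943$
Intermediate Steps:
$j = -1$
$c{\left(s \right)} = \frac{1}{-1 + s}$ ($c{\left(s \right)} = \frac{1}{s - 1} = \frac{1}{-1 + s}$)
$M = 440$ ($M = \left(-20\right) 22 \left(-1\right) = \left(-440\right) \left(-1\right) = 440$)
$g = \frac{529}{36}$ ($g = \left(\frac{1}{-1 + 7} - 4\right)^{2} = \left(\frac{1}{6} - 4\right)^{2} = \left(- \frac{23}{6}\right)^{2} = \frac{529}{36} \approx 14.694$)
$D = \frac{529}{36} \approx 14.694$
$\frac{M}{D} = \frac{440}{\frac{529}{36}} = 440 \cdot \frac{36}{529} = \frac{15840}{529}$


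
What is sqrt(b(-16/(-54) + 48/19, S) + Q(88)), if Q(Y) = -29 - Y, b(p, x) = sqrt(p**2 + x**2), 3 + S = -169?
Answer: sqrt(-3421197 + 1140*sqrt(19469221))/171 ≈ 7.4178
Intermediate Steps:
S = -172 (S = -3 - 169 = -172)
sqrt(b(-16/(-54) + 48/19, S) + Q(88)) = sqrt(sqrt((-16/(-54) + 48/19)**2 + (-172)**2) + (-29 - 1*88)) = sqrt(sqrt((-16*(-1/54) + 48*(1/19))**2 + 29584) + (-29 - 88)) = sqrt(sqrt((8/27 + 48/19)**2 + 29584) - 117) = sqrt(sqrt((1448/513)**2 + 29584) - 117) = sqrt(sqrt(2096704/263169 + 29584) - 117) = sqrt(sqrt(7787688400/263169) - 117) = sqrt(20*sqrt(19469221)/513 - 117) = sqrt(-117 + 20*sqrt(19469221)/513)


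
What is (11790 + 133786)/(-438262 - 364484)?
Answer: -72788/401373 ≈ -0.18135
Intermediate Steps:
(11790 + 133786)/(-438262 - 364484) = 145576/(-802746) = 145576*(-1/802746) = -72788/401373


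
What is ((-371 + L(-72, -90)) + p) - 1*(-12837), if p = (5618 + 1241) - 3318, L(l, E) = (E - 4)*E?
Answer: 24467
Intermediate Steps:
L(l, E) = E*(-4 + E) (L(l, E) = (-4 + E)*E = E*(-4 + E))
p = 3541 (p = 6859 - 3318 = 3541)
((-371 + L(-72, -90)) + p) - 1*(-12837) = ((-371 - 90*(-4 - 90)) + 3541) - 1*(-12837) = ((-371 - 90*(-94)) + 3541) + 12837 = ((-371 + 8460) + 3541) + 12837 = (8089 + 3541) + 12837 = 11630 + 12837 = 24467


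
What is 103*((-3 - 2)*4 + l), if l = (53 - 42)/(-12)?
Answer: -25853/12 ≈ -2154.4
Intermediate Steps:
l = -11/12 (l = 11*(-1/12) = -11/12 ≈ -0.91667)
103*((-3 - 2)*4 + l) = 103*((-3 - 2)*4 - 11/12) = 103*(-5*4 - 11/12) = 103*(-20 - 11/12) = 103*(-251/12) = -25853/12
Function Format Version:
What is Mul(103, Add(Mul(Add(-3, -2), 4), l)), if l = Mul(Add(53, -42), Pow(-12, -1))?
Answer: Rational(-25853, 12) ≈ -2154.4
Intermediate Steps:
l = Rational(-11, 12) (l = Mul(11, Rational(-1, 12)) = Rational(-11, 12) ≈ -0.91667)
Mul(103, Add(Mul(Add(-3, -2), 4), l)) = Mul(103, Add(Mul(Add(-3, -2), 4), Rational(-11, 12))) = Mul(103, Add(Mul(-5, 4), Rational(-11, 12))) = Mul(103, Add(-20, Rational(-11, 12))) = Mul(103, Rational(-251, 12)) = Rational(-25853, 12)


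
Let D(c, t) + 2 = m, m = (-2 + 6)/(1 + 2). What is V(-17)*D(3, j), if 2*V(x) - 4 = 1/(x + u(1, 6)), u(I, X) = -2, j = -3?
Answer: -25/19 ≈ -1.3158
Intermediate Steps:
m = 4/3 ≈ 1.3333
D(c, t) = -2/3 (D(c, t) = -2 + 4/3 = -2/3)
V(x) = 2 + 1/(2*(-2 + x)) (V(x) = 2 + 1/(2*(x - 2)) = 2 + 1/(2*(-2 + x)))
V(-17)*D(3, j) = ((-7 + 4*(-17))/(2*(-2 - 17)))*(-2/3) = ((1/2)*(-7 - 68)/(-19))*(-2/3) = ((1/2)*(-1/19)*(-75))*(-2/3) = (75/38)*(-2/3) = -25/19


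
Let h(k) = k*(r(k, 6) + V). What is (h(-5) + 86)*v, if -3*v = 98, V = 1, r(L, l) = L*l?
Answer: -7546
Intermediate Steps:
v = -98/3 (v = -⅓*98 = -98/3 ≈ -32.667)
h(k) = k*(1 + 6*k) (h(k) = k*(k*6 + 1) = k*(6*k + 1) = k*(1 + 6*k))
(h(-5) + 86)*v = (-5*(1 + 6*(-5)) + 86)*(-98/3) = (-5*(1 - 30) + 86)*(-98/3) = (-5*(-29) + 86)*(-98/3) = (145 + 86)*(-98/3) = 231*(-98/3) = -7546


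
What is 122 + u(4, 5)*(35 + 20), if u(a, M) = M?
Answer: 397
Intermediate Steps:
122 + u(4, 5)*(35 + 20) = 122 + 5*(35 + 20) = 122 + 5*55 = 122 + 275 = 397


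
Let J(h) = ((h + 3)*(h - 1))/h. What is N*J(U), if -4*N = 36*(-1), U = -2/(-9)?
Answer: -203/2 ≈ -101.50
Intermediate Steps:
U = 2/9 (U = -2*(-1/9) = 2/9 ≈ 0.22222)
N = 9 (N = -9*(-1) = -1/4*(-36) = 9)
J(h) = (-1 + h)*(3 + h)/h (J(h) = ((3 + h)*(-1 + h))/h = ((-1 + h)*(3 + h))/h = (-1 + h)*(3 + h)/h)
N*J(U) = 9*(2 + 2/9 - 3/2/9) = 9*(2 + 2/9 - 3*9/2) = 9*(2 + 2/9 - 27/2) = 9*(-203/18) = -203/2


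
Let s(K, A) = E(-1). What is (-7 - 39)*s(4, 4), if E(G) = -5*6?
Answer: 1380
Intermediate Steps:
E(G) = -30
s(K, A) = -30
(-7 - 39)*s(4, 4) = (-7 - 39)*(-30) = -46*(-30) = 1380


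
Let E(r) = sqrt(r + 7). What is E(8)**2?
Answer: 15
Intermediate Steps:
E(r) = sqrt(7 + r)
E(8)**2 = (sqrt(7 + 8))**2 = (sqrt(15))**2 = 15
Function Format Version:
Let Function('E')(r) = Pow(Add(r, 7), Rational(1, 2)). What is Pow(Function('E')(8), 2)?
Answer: 15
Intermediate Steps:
Function('E')(r) = Pow(Add(7, r), Rational(1, 2))
Pow(Function('E')(8), 2) = Pow(Pow(Add(7, 8), Rational(1, 2)), 2) = Pow(Pow(15, Rational(1, 2)), 2) = 15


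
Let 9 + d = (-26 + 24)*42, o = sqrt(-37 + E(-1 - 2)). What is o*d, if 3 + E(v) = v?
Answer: -93*I*sqrt(43) ≈ -609.84*I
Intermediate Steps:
E(v) = -3 + v
o = I*sqrt(43) (o = sqrt(-37 + (-3 + (-1 - 2))) = sqrt(-37 + (-3 - 3)) = sqrt(-37 - 6) = sqrt(-43) = I*sqrt(43) ≈ 6.5574*I)
d = -93 (d = -9 + (-26 + 24)*42 = -9 - 2*42 = -9 - 84 = -93)
o*d = (I*sqrt(43))*(-93) = -93*I*sqrt(43)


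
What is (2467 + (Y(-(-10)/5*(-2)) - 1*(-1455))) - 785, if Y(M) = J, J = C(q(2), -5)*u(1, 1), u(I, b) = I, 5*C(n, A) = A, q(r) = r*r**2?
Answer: 3136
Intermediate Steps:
q(r) = r**3
C(n, A) = A/5
J = -1 (J = ((1/5)*(-5))*1 = -1*1 = -1)
Y(M) = -1
(2467 + (Y(-(-10)/5*(-2)) - 1*(-1455))) - 785 = (2467 + (-1 - 1*(-1455))) - 785 = (2467 + (-1 + 1455)) - 785 = (2467 + 1454) - 785 = 3921 - 785 = 3136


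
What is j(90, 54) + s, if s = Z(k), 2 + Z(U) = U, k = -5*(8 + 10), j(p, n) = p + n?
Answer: 52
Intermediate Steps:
j(p, n) = n + p
k = -90 (k = -5*18 = -90)
Z(U) = -2 + U
s = -92 (s = -2 - 90 = -92)
j(90, 54) + s = (54 + 90) - 92 = 144 - 92 = 52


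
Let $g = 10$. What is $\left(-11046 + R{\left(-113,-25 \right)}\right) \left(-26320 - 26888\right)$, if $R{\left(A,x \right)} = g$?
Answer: $587203488$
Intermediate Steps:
$R{\left(A,x \right)} = 10$
$\left(-11046 + R{\left(-113,-25 \right)}\right) \left(-26320 - 26888\right) = \left(-11046 + 10\right) \left(-26320 - 26888\right) = \left(-11036\right) \left(-53208\right) = 587203488$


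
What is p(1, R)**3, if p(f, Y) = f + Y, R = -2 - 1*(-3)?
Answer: 8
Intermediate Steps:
R = 1 (R = -2 + 3 = 1)
p(f, Y) = Y + f
p(1, R)**3 = (1 + 1)**3 = 2**3 = 8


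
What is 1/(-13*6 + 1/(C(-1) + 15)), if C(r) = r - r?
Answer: -15/1169 ≈ -0.012831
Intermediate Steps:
C(r) = 0
1/(-13*6 + 1/(C(-1) + 15)) = 1/(-13*6 + 1/(0 + 15)) = 1/(-78 + 1/15) = 1/(-1169/15) = -15/1169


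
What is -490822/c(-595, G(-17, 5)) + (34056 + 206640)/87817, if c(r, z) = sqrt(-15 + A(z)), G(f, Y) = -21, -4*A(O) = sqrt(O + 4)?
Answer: 240696/87817 - 981644/sqrt(-60 - I*sqrt(17)) ≈ -4338.8 - 1.2651e+5*I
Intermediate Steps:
A(O) = -sqrt(4 + O)/4 (A(O) = -sqrt(O + 4)/4 = -sqrt(4 + O)/4)
c(r, z) = sqrt(-15 - sqrt(4 + z)/4)
-490822/c(-595, G(-17, 5)) + (34056 + 206640)/87817 = -490822*2/sqrt(-60 - sqrt(4 - 21)) + (34056 + 206640)/87817 = -490822*2/sqrt(-60 - sqrt(-17)) + 240696*(1/87817) = -490822*2/sqrt(-60 - I*sqrt(17)) + 240696/87817 = -981644/sqrt(-60 - I*sqrt(17)) + 240696/87817 = 240696/87817 - 981644/sqrt(-60 - I*sqrt(17))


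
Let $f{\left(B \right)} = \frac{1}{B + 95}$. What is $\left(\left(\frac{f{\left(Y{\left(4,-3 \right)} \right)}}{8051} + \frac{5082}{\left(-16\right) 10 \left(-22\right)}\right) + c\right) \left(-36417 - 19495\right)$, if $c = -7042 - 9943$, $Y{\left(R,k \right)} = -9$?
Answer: $\frac{6574790807571493}{6923860} \approx 9.4958 \cdot 10^{8}$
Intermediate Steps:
$c = -16985$
$f{\left(B \right)} = \frac{1}{95 + B}$
$\left(\left(\frac{f{\left(Y{\left(4,-3 \right)} \right)}}{8051} + \frac{5082}{\left(-16\right) 10 \left(-22\right)}\right) + c\right) \left(-36417 - 19495\right) = \left(\left(\frac{1}{\left(95 - 9\right) 8051} + \frac{5082}{\left(-16\right) 10 \left(-22\right)}\right) - 16985\right) \left(-36417 - 19495\right) = \left(\left(\frac{1}{86} \cdot \frac{1}{8051} + \frac{5082}{\left(-160\right) \left(-22\right)}\right) - 16985\right) \left(-55912\right) = \left(\left(\frac{1}{86} \cdot \frac{1}{8051} + \frac{5082}{3520}\right) - 16985\right) \left(-55912\right) = \left(\left(\frac{1}{692386} + 5082 \cdot \frac{1}{3520}\right) - 16985\right) \left(-55912\right) = \left(\left(\frac{1}{692386} + \frac{231}{160}\right) - 16985\right) \left(-55912\right) = \left(\frac{79970663}{55390880} - 16985\right) \left(-55912\right) = \left(- \frac{940734126137}{55390880}\right) \left(-55912\right) = \frac{6574790807571493}{6923860}$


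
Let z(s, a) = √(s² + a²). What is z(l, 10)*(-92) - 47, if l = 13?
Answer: -47 - 92*√269 ≈ -1555.9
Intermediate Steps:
z(s, a) = √(a² + s²)
z(l, 10)*(-92) - 47 = √(10² + 13²)*(-92) - 47 = √(100 + 169)*(-92) - 47 = √269*(-92) - 47 = -92*√269 - 47 = -47 - 92*√269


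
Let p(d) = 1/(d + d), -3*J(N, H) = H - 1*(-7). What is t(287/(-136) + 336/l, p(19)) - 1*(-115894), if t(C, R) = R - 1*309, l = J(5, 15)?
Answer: 4392231/38 ≈ 1.1559e+5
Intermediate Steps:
J(N, H) = -7/3 - H/3 (J(N, H) = -(H - 1*(-7))/3 = -(H + 7)/3 = -(7 + H)/3 = -7/3 - H/3)
l = -22/3 (l = -7/3 - ⅓*15 = -7/3 - 5 = -22/3 ≈ -7.3333)
p(d) = 1/(2*d)
t(C, R) = -309 + R (t(C, R) = R - 309 = -309 + R)
t(287/(-136) + 336/l, p(19)) - 1*(-115894) = (-309 + (½)/19) - 1*(-115894) = (-309 + (½)*(1/19)) + 115894 = (-309 + 1/38) + 115894 = -11741/38 + 115894 = 4392231/38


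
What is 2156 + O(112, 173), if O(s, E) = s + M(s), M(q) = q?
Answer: 2380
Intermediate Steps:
O(s, E) = 2*s (O(s, E) = s + s = 2*s)
2156 + O(112, 173) = 2156 + 2*112 = 2156 + 224 = 2380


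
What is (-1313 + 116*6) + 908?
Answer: 291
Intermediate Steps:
(-1313 + 116*6) + 908 = (-1313 + 696) + 908 = -617 + 908 = 291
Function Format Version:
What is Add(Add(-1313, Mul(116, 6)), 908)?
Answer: 291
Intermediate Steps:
Add(Add(-1313, Mul(116, 6)), 908) = Add(Add(-1313, 696), 908) = Add(-617, 908) = 291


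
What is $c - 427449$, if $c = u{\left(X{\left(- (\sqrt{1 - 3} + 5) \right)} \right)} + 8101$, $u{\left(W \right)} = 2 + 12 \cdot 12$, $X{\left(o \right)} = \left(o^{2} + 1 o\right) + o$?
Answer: $-419202$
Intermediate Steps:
$X{\left(o \right)} = o^{2} + 2 o$ ($X{\left(o \right)} = \left(o^{2} + o\right) + o = \left(o + o^{2}\right) + o = o^{2} + 2 o$)
$u{\left(W \right)} = 146$ ($u{\left(W \right)} = 2 + 144 = 146$)
$c = 8247$ ($c = 146 + 8101 = 8247$)
$c - 427449 = 8247 - 427449 = -419202$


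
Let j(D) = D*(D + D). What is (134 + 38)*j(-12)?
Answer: 49536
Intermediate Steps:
j(D) = 2*D² (j(D) = D*(2*D) = 2*D²)
(134 + 38)*j(-12) = (134 + 38)*(2*(-12)²) = 172*(2*144) = 172*288 = 49536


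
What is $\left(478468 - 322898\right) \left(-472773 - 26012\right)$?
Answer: $-77595982450$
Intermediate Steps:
$\left(478468 - 322898\right) \left(-472773 - 26012\right) = 155570 \left(-498785\right) = -77595982450$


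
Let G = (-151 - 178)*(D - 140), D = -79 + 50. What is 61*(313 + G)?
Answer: 3410754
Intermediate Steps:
D = -29
G = 55601 (G = (-151 - 178)*(-29 - 140) = -329*(-169) = 55601)
61*(313 + G) = 61*(313 + 55601) = 61*55914 = 3410754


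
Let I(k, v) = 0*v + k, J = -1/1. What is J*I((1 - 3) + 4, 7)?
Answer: -2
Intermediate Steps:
J = -1 (J = -1*1 = -1)
I(k, v) = k (I(k, v) = 0 + k = k)
J*I((1 - 3) + 4, 7) = -((1 - 3) + 4) = -(-2 + 4) = -1*2 = -2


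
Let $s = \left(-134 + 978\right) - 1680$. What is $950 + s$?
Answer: $114$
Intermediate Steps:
$s = -836$ ($s = 844 - 1680 = -836$)
$950 + s = 950 - 836 = 114$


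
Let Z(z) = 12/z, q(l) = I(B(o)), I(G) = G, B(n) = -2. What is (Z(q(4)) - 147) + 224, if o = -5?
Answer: 71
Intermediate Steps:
q(l) = -2
(Z(q(4)) - 147) + 224 = (12/(-2) - 147) + 224 = (12*(-½) - 147) + 224 = (-6 - 147) + 224 = -153 + 224 = 71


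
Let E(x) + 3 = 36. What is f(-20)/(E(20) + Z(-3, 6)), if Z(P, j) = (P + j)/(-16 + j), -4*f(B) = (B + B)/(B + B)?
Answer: -5/654 ≈ -0.0076453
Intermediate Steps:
E(x) = 33 (E(x) = -3 + 36 = 33)
f(B) = -¼ (f(B) = -(B + B)/(4*(B + B)) = -2*B/(4*(2*B)) = -2*B*1/(2*B)/4 = -¼*1 = -¼)
Z(P, j) = (P + j)/(-16 + j)
f(-20)/(E(20) + Z(-3, 6)) = -¼/(33 + (-3 + 6)/(-16 + 6)) = -¼/(33 + 3/(-10)) = -¼/(33 - ⅒*3) = -¼/(33 - 3/10) = -¼/(327/10) = (10/327)*(-¼) = -5/654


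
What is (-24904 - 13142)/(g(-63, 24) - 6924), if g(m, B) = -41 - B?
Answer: 38046/6989 ≈ 5.4437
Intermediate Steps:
(-24904 - 13142)/(g(-63, 24) - 6924) = (-24904 - 13142)/((-41 - 1*24) - 6924) = -38046/((-41 - 24) - 6924) = -38046/(-65 - 6924) = -38046/(-6989) = -38046*(-1/6989) = 38046/6989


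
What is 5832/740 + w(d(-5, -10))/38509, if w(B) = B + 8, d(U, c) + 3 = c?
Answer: 56145197/7124165 ≈ 7.8810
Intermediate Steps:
d(U, c) = -3 + c
w(B) = 8 + B
5832/740 + w(d(-5, -10))/38509 = 5832/740 + (8 + (-3 - 10))/38509 = 5832*(1/740) + (8 - 13)*(1/38509) = 1458/185 - 5*1/38509 = 1458/185 - 5/38509 = 56145197/7124165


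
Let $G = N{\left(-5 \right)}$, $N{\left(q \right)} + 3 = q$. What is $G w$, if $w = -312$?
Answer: $2496$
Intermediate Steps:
$N{\left(q \right)} = -3 + q$
$G = -8$ ($G = -3 - 5 = -8$)
$G w = \left(-8\right) \left(-312\right) = 2496$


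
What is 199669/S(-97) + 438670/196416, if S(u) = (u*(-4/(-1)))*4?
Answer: -1204292827/9526176 ≈ -126.42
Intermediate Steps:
S(u) = 16*u (S(u) = (u*(-4*(-1)))*4 = (u*4)*4 = (4*u)*4 = 16*u)
199669/S(-97) + 438670/196416 = 199669/((16*(-97))) + 438670/196416 = 199669/(-1552) + 438670*(1/196416) = 199669*(-1/1552) + 219335/98208 = -199669/1552 + 219335/98208 = -1204292827/9526176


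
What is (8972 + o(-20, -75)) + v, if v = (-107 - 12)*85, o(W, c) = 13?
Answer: -1130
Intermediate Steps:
v = -10115 (v = -119*85 = -10115)
(8972 + o(-20, -75)) + v = (8972 + 13) - 10115 = 8985 - 10115 = -1130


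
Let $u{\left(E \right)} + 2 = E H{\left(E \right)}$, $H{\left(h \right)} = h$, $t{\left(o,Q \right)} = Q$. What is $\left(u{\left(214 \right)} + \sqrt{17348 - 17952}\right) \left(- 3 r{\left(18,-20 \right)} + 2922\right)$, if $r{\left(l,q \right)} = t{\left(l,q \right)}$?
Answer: $136557708 + 5964 i \sqrt{151} \approx 1.3656 \cdot 10^{8} + 73287.0 i$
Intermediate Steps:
$r{\left(l,q \right)} = q$
$u{\left(E \right)} = -2 + E^{2}$ ($u{\left(E \right)} = -2 + E E = -2 + E^{2}$)
$\left(u{\left(214 \right)} + \sqrt{17348 - 17952}\right) \left(- 3 r{\left(18,-20 \right)} + 2922\right) = \left(\left(-2 + 214^{2}\right) + \sqrt{17348 - 17952}\right) \left(\left(-3\right) \left(-20\right) + 2922\right) = \left(\left(-2 + 45796\right) + \sqrt{-604}\right) \left(60 + 2922\right) = \left(45794 + 2 i \sqrt{151}\right) 2982 = 136557708 + 5964 i \sqrt{151}$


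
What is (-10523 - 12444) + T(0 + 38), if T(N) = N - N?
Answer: -22967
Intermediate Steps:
T(N) = 0
(-10523 - 12444) + T(0 + 38) = (-10523 - 12444) + 0 = -22967 + 0 = -22967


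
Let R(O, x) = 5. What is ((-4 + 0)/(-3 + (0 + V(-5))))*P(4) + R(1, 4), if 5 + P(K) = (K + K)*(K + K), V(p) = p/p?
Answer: 123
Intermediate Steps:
V(p) = 1
P(K) = -5 + 4*K² (P(K) = -5 + (K + K)*(K + K) = -5 + (2*K)*(2*K) = -5 + 4*K²)
((-4 + 0)/(-3 + (0 + V(-5))))*P(4) + R(1, 4) = ((-4 + 0)/(-3 + (0 + 1)))*(-5 + 4*4²) + 5 = (-4/(-3 + 1))*(-5 + 4*16) + 5 = (-4/(-2))*(-5 + 64) + 5 = -½*(-4)*59 + 5 = 2*59 + 5 = 118 + 5 = 123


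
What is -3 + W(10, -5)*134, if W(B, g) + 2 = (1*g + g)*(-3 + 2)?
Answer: 1069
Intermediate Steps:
W(B, g) = -2 - 2*g (W(B, g) = -2 + (1*g + g)*(-3 + 2) = -2 + (g + g)*(-1) = -2 + (2*g)*(-1) = -2 - 2*g)
-3 + W(10, -5)*134 = -3 + (-2 - 2*(-5))*134 = -3 + (-2 + 10)*134 = -3 + 8*134 = -3 + 1072 = 1069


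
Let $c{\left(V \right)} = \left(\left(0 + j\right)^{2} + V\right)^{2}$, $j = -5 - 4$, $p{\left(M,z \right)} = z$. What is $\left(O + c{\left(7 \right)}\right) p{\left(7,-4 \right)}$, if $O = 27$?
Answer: $-31084$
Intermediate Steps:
$j = -9$ ($j = -5 - 4 = -9$)
$c{\left(V \right)} = \left(81 + V\right)^{2}$ ($c{\left(V \right)} = \left(\left(0 - 9\right)^{2} + V\right)^{2} = \left(\left(-9\right)^{2} + V\right)^{2} = \left(81 + V\right)^{2}$)
$\left(O + c{\left(7 \right)}\right) p{\left(7,-4 \right)} = \left(27 + \left(81 + 7\right)^{2}\right) \left(-4\right) = \left(27 + 88^{2}\right) \left(-4\right) = \left(27 + 7744\right) \left(-4\right) = 7771 \left(-4\right) = -31084$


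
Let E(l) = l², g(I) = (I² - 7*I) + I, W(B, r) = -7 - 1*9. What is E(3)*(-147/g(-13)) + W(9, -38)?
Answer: -5275/247 ≈ -21.356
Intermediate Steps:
W(B, r) = -16 (W(B, r) = -7 - 9 = -16)
g(I) = I² - 6*I
E(3)*(-147/g(-13)) + W(9, -38) = 3²*(-147*(-1/(13*(-6 - 13)))) - 16 = 9*(-147/((-13*(-19)))) - 16 = 9*(-147/247) - 16 = -1323/247 - 16 = -5275/247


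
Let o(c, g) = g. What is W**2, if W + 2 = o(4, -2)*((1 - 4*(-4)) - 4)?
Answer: 784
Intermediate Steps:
W = -28 (W = -2 - 2*((1 - 4*(-4)) - 4) = -2 - 2*((1 + 16) - 4) = -2 - 2*(17 - 4) = -2 - 2*13 = -2 - 26 = -28)
W**2 = (-28)**2 = 784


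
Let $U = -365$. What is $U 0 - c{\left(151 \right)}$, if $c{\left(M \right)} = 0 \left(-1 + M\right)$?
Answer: $0$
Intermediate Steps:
$c{\left(M \right)} = 0$
$U 0 - c{\left(151 \right)} = \left(-365\right) 0 - 0 = 0 + 0 = 0$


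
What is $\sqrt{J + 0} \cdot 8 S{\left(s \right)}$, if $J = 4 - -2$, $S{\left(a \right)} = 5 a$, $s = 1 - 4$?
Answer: $- 120 \sqrt{6} \approx -293.94$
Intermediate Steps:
$s = -3$
$J = 6$ ($J = 4 + 2 = 6$)
$\sqrt{J + 0} \cdot 8 S{\left(s \right)} = \sqrt{6 + 0} \cdot 8 \cdot 5 \left(-3\right) = \sqrt{6} \cdot 8 \left(-15\right) = 8 \sqrt{6} \left(-15\right) = - 120 \sqrt{6}$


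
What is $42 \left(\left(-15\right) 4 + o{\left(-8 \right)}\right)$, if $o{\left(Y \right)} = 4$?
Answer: $-2352$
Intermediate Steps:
$42 \left(\left(-15\right) 4 + o{\left(-8 \right)}\right) = 42 \left(\left(-15\right) 4 + 4\right) = 42 \left(-60 + 4\right) = 42 \left(-56\right) = -2352$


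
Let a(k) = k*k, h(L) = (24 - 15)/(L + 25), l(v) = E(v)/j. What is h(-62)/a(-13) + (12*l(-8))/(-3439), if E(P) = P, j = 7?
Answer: 383631/150528469 ≈ 0.0025486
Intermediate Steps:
l(v) = v/7
h(L) = 9/(25 + L)
a(k) = k²
h(-62)/a(-13) + (12*l(-8))/(-3439) = (9/(25 - 62))/((-13)²) + (12*((⅐)*(-8)))/(-3439) = (9/(-37))/169 + (12*(-8/7))*(-1/3439) = (9*(-1/37))*(1/169) - 96/7*(-1/3439) = -9/37*1/169 + 96/24073 = -9/6253 + 96/24073 = 383631/150528469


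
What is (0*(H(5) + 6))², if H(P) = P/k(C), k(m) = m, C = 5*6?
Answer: 0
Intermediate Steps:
C = 30
H(P) = P/30
(0*(H(5) + 6))² = (0*((1/30)*5 + 6))² = (0*(⅙ + 6))² = (0*(37/6))² = 0² = 0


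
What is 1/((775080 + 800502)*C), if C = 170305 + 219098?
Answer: 1/613536357546 ≈ 1.6299e-12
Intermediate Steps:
C = 389403
1/((775080 + 800502)*C) = 1/((775080 + 800502)*389403) = (1/389403)/1575582 = (1/1575582)*(1/389403) = 1/613536357546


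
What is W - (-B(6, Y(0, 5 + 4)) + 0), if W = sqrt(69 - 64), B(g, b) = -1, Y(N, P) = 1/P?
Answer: -1 + sqrt(5) ≈ 1.2361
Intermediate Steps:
W = sqrt(5) ≈ 2.2361
W - (-B(6, Y(0, 5 + 4)) + 0) = sqrt(5) - (-1*(-1) + 0) = sqrt(5) - (1 + 0) = sqrt(5) - 1*1 = sqrt(5) - 1 = -1 + sqrt(5)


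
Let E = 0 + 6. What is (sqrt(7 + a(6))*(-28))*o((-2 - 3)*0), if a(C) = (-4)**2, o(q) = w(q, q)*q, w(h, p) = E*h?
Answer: 0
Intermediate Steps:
E = 6
w(h, p) = 6*h
o(q) = 6*q**2 (o(q) = (6*q)*q = 6*q**2)
a(C) = 16
(sqrt(7 + a(6))*(-28))*o((-2 - 3)*0) = (sqrt(7 + 16)*(-28))*(6*((-2 - 3)*0)**2) = (sqrt(23)*(-28))*(6*(-5*0)**2) = (-28*sqrt(23))*(6*0**2) = (-28*sqrt(23))*(6*0) = -28*sqrt(23)*0 = 0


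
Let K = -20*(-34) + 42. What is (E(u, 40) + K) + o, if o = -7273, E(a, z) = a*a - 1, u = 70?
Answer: -1652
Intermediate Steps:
E(a, z) = -1 + a² (E(a, z) = a² - 1 = -1 + a²)
K = 722 (K = 680 + 42 = 722)
(E(u, 40) + K) + o = ((-1 + 70²) + 722) - 7273 = ((-1 + 4900) + 722) - 7273 = (4899 + 722) - 7273 = 5621 - 7273 = -1652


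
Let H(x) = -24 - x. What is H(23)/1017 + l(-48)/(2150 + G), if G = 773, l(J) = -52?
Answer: -190265/2972691 ≈ -0.064004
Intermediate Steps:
H(23)/1017 + l(-48)/(2150 + G) = (-24 - 1*23)/1017 - 52/(2150 + 773) = (-24 - 23)*(1/1017) - 52/2923 = -47*1/1017 - 52*1/2923 = -47/1017 - 52/2923 = -190265/2972691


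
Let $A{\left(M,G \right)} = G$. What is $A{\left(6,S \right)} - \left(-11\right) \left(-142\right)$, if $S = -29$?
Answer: $-1591$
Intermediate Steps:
$A{\left(6,S \right)} - \left(-11\right) \left(-142\right) = -29 - \left(-11\right) \left(-142\right) = -29 - 1562 = -1591$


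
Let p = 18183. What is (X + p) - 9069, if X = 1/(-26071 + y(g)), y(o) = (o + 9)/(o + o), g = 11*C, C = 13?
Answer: 33977693635/3728077 ≈ 9114.0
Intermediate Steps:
g = 143 (g = 11*13 = 143)
y(o) = (9 + o)/(2*o) (y(o) = (9 + o)/((2*o)) = (9 + o)*(1/(2*o)) = (9 + o)/(2*o))
X = -143/3728077 (X = 1/(-26071 + (1/2)*(9 + 143)/143) = 1/(-26071 + (1/2)*(1/143)*152) = 1/(-26071 + 76/143) = 1/(-3728077/143) = -143/3728077 ≈ -3.8358e-5)
(X + p) - 9069 = (-143/3728077 + 18183) - 9069 = 67787623948/3728077 - 9069 = 33977693635/3728077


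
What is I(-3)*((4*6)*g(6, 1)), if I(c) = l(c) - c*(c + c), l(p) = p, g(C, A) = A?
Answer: -504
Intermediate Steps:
I(c) = c - 2*c**2 (I(c) = c - c*(c + c) = c - c*2*c = c - 2*c**2)
I(-3)*((4*6)*g(6, 1)) = (-3*(1 - 2*(-3)))*((4*6)*1) = (-3*(1 + 6))*(24*1) = -3*7*24 = -21*24 = -504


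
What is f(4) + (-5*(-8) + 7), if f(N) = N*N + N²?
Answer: 79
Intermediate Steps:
f(N) = 2*N² (f(N) = N² + N² = 2*N²)
f(4) + (-5*(-8) + 7) = 2*4² + (-5*(-8) + 7) = 2*16 + (40 + 7) = 32 + 47 = 79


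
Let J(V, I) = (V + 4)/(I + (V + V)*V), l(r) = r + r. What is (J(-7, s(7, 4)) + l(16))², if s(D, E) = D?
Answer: 1252161/1225 ≈ 1022.2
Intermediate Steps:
l(r) = 2*r
J(V, I) = (4 + V)/(I + 2*V²) (J(V, I) = (4 + V)/(I + (2*V)*V) = (4 + V)/(I + 2*V²))
(J(-7, s(7, 4)) + l(16))² = ((4 - 7)/(7 + 2*(-7)²) + 2*16)² = (-3/(7 + 2*49) + 32)² = (-3/(7 + 98) + 32)² = (-3/105 + 32)² = ((1/105)*(-3) + 32)² = (-1/35 + 32)² = (1119/35)² = 1252161/1225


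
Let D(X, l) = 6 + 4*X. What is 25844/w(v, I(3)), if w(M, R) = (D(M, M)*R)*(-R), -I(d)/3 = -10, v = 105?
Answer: -91/1350 ≈ -0.067407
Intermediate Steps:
I(d) = 30 (I(d) = -3*(-10) = 30)
w(M, R) = -R²*(6 + 4*M) (w(M, R) = ((6 + 4*M)*R)*(-R) = (R*(6 + 4*M))*(-R) = -R²*(6 + 4*M))
25844/w(v, I(3)) = 25844/((30²*(-6 - 4*105))) = 25844/((900*(-6 - 420))) = 25844/((900*(-426))) = 25844/(-383400) = 25844*(-1/383400) = -91/1350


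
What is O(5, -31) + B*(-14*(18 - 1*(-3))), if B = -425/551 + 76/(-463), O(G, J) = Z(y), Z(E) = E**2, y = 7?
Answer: 82663931/255113 ≈ 324.03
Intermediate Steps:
O(G, J) = 49 (O(G, J) = 7**2 = 49)
B = -238651/255113 (B = -425*1/551 + 76*(-1/463) = -425/551 - 76/463 = -238651/255113 ≈ -0.93547)
O(5, -31) + B*(-14*(18 - 1*(-3))) = 49 - (-3341114)*(18 - 1*(-3))/255113 = 49 - (-3341114)*(18 + 3)/255113 = 49 - (-3341114)*21/255113 = 49 - 238651/255113*(-294) = 49 + 70163394/255113 = 82663931/255113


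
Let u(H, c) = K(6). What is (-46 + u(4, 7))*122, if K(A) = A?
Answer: -4880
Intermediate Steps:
u(H, c) = 6
(-46 + u(4, 7))*122 = (-46 + 6)*122 = -40*122 = -4880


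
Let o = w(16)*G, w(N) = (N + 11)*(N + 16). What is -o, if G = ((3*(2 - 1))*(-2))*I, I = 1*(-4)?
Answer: -20736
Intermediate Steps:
w(N) = (11 + N)*(16 + N)
I = -4
G = 24 (G = ((3*(2 - 1))*(-2))*(-4) = ((3*1)*(-2))*(-4) = (3*(-2))*(-4) = -6*(-4) = 24)
o = 20736 (o = (176 + 16² + 27*16)*24 = (176 + 256 + 432)*24 = 864*24 = 20736)
-o = -1*20736 = -20736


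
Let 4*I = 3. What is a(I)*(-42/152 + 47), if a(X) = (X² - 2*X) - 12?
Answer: -735057/1216 ≈ -604.49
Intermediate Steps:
I = ¾ (I = (¼)*3 = ¾ ≈ 0.75000)
a(X) = -12 + X² - 2*X
a(I)*(-42/152 + 47) = (-12 + (¾)² - 2*¾)*(-42/152 + 47) = (-12 + 9/16 - 3/2)*(-42*1/152 + 47) = -207*(-21/76 + 47)/16 = -207/16*3551/76 = -735057/1216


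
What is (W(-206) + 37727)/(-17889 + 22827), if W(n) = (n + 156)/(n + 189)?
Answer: 213803/27982 ≈ 7.6407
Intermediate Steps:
W(n) = (156 + n)/(189 + n)
(W(-206) + 37727)/(-17889 + 22827) = ((156 - 206)/(189 - 206) + 37727)/(-17889 + 22827) = (-50/(-17) + 37727)/4938 = (-1/17*(-50) + 37727)*(1/4938) = (50/17 + 37727)*(1/4938) = (641409/17)*(1/4938) = 213803/27982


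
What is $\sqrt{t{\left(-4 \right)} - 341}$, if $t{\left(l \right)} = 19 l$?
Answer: $i \sqrt{417} \approx 20.421 i$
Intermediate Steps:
$\sqrt{t{\left(-4 \right)} - 341} = \sqrt{19 \left(-4\right) - 341} = \sqrt{-76 - 341} = \sqrt{-417} = i \sqrt{417}$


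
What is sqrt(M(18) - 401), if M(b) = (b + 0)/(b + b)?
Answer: 3*I*sqrt(178)/2 ≈ 20.013*I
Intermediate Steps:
M(b) = 1/2 (M(b) = b/((2*b)) = b*(1/(2*b)) = 1/2)
sqrt(M(18) - 401) = sqrt(1/2 - 401) = sqrt(-801/2) = 3*I*sqrt(178)/2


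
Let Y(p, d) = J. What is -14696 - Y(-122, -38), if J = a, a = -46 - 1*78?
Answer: -14572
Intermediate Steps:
a = -124 (a = -46 - 78 = -124)
J = -124
Y(p, d) = -124
-14696 - Y(-122, -38) = -14696 - 1*(-124) = -14696 + 124 = -14572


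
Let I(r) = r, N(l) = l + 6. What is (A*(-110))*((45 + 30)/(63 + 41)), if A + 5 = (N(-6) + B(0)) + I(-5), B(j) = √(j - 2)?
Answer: 20625/26 - 4125*I*√2/52 ≈ 793.27 - 112.19*I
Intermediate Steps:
B(j) = √(-2 + j)
N(l) = 6 + l
A = -10 + I*√2 (A = -5 + (((6 - 6) + √(-2 + 0)) - 5) = -5 + ((0 + √(-2)) - 5) = -5 + ((0 + I*√2) - 5) = -5 + (I*√2 - 5) = -5 + (-5 + I*√2) = -10 + I*√2 ≈ -10.0 + 1.4142*I)
(A*(-110))*((45 + 30)/(63 + 41)) = ((-10 + I*√2)*(-110))*((45 + 30)/(63 + 41)) = (1100 - 110*I*√2)*(75/104) = 20625/26 - 4125*I*√2/52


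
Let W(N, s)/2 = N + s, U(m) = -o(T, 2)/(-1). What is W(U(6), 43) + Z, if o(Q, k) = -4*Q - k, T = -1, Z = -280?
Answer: -190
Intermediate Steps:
o(Q, k) = -k - 4*Q
U(m) = 2 (U(m) = -(-1*2 - 4*(-1))/(-1) = -(-2 + 4)*(-1) = -2*(-1) = -1*(-2) = 2)
W(N, s) = 2*N + 2*s (W(N, s) = 2*(N + s) = 2*N + 2*s)
W(U(6), 43) + Z = (2*2 + 2*43) - 280 = (4 + 86) - 280 = 90 - 280 = -190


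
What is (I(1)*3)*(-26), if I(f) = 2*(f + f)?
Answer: -312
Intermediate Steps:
I(f) = 4*f (I(f) = 2*(2*f) = 4*f)
(I(1)*3)*(-26) = ((4*1)*3)*(-26) = (4*3)*(-26) = 12*(-26) = -312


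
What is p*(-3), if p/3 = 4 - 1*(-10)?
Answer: -126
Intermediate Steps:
p = 42 (p = 3*(4 - 1*(-10)) = 3*(4 + 10) = 3*14 = 42)
p*(-3) = 42*(-3) = -126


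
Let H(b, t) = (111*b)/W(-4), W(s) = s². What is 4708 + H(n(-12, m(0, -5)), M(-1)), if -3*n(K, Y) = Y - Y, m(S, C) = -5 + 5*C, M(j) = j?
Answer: 4708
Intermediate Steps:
n(K, Y) = 0 (n(K, Y) = -(Y - Y)/3 = -⅓*0 = 0)
H(b, t) = 111*b/16 (H(b, t) = (111*b)/((-4)²) = (111*b)/16 = (111*b)*(1/16) = 111*b/16)
4708 + H(n(-12, m(0, -5)), M(-1)) = 4708 + (111/16)*0 = 4708 + 0 = 4708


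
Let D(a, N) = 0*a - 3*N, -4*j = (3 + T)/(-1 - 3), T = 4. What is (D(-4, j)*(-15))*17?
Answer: 5355/16 ≈ 334.69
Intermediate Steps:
j = 7/16 (j = -(3 + 4)/(4*(-1 - 3)) = -7/(4*(-4)) = -7*(-1)/(4*4) = -¼*(-7/4) = 7/16 ≈ 0.43750)
D(a, N) = -3*N (D(a, N) = 0 - 3*N = -3*N)
(D(-4, j)*(-15))*17 = (-3*7/16*(-15))*17 = -21/16*(-15)*17 = (315/16)*17 = 5355/16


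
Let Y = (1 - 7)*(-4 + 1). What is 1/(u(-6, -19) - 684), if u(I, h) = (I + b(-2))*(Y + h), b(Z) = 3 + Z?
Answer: -1/679 ≈ -0.0014728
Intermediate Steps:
Y = 18 (Y = -6*(-3) = 18)
u(I, h) = (1 + I)*(18 + h) (u(I, h) = (I + (3 - 2))*(18 + h) = (I + 1)*(18 + h) = (1 + I)*(18 + h))
1/(u(-6, -19) - 684) = 1/((18 - 19 + 18*(-6) - 6*(-19)) - 684) = 1/((18 - 19 - 108 + 114) - 684) = 1/(5 - 684) = 1/(-679) = -1/679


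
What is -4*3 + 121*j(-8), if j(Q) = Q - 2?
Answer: -1222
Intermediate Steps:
j(Q) = -2 + Q
-4*3 + 121*j(-8) = -4*3 + 121*(-2 - 8) = -12 + 121*(-10) = -12 - 1210 = -1222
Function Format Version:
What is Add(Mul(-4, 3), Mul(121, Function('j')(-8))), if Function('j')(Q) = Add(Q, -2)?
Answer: -1222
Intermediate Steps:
Function('j')(Q) = Add(-2, Q)
Add(Mul(-4, 3), Mul(121, Function('j')(-8))) = Add(Mul(-4, 3), Mul(121, Add(-2, -8))) = Add(-12, Mul(121, -10)) = Add(-12, -1210) = -1222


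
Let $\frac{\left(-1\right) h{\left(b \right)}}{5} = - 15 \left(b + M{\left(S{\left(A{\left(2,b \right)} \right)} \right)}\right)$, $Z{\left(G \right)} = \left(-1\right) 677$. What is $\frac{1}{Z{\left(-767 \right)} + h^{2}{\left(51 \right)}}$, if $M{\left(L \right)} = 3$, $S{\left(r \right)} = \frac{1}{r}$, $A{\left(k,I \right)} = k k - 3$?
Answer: $\frac{1}{16401823} \approx 6.0969 \cdot 10^{-8}$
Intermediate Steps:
$Z{\left(G \right)} = -677$
$A{\left(k,I \right)} = -3 + k^{2}$ ($A{\left(k,I \right)} = k^{2} - 3 = -3 + k^{2}$)
$h{\left(b \right)} = 225 + 75 b$ ($h{\left(b \right)} = - 5 \left(- 15 \left(b + 3\right)\right) = - 5 \left(- 15 \left(3 + b\right)\right) = - 5 \left(-45 - 15 b\right) = 225 + 75 b$)
$\frac{1}{Z{\left(-767 \right)} + h^{2}{\left(51 \right)}} = \frac{1}{-677 + \left(225 + 75 \cdot 51\right)^{2}} = \frac{1}{-677 + \left(225 + 3825\right)^{2}} = \frac{1}{-677 + 4050^{2}} = \frac{1}{-677 + 16402500} = \frac{1}{16401823}$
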